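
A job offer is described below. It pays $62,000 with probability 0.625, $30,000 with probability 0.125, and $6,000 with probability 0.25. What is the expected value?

EV = 0.625 × 62000 + 0.125 × 30000 + 0.25 × 6000 = 38750 + 3750 + 1500 = 44000

$44,000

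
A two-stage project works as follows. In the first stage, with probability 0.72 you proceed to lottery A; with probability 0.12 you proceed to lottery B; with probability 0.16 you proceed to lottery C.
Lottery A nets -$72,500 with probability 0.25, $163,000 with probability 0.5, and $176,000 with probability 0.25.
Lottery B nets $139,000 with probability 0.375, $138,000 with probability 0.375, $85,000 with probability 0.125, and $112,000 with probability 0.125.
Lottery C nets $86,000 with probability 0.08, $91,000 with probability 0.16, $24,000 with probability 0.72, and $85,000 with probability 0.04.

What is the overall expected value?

EV(A) = 0.25 × (-72500) + 0.5 × 163000 + 0.25 × 176000 = -18125 + 81500 + 44000 = 107375
EV(B) = 0.375 × 139000 + 0.375 × 138000 + 0.125 × 85000 + 0.125 × 112000 = 52125 + 51750 + 10625 + 14000 = 128500
EV(C) = 0.08 × 86000 + 0.16 × 91000 + 0.72 × 24000 + 0.04 × 85000 = 6880 + 14560 + 17280 + 3400 = 42120
Overall = 0.72 × 107375 + 0.12 × 128500 + 0.16 × 42120 = 77310 + 15420 + 6739.2 = 99469.2

$99,469.20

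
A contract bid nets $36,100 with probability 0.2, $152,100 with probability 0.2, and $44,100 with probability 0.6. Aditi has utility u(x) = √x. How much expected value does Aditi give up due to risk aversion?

$5,536

E[u] = 0.2·√36100 + 0.2·√152100 + 0.6·√44100 = 0.2·190 + 0.2·390 + 0.6·210 = 242
CE = (242)² = 58564
Risk premium = EV − CE = 64100 − 58564 = 5536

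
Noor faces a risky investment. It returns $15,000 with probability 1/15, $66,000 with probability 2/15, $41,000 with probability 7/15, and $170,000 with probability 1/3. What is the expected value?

EV = 1/15 × 15000 + 2/15 × 66000 + 7/15 × 41000 + 1/3 × 170000 = 1000 + 8800 + 19133.3333 + 56666.6667 = 85600

$85,600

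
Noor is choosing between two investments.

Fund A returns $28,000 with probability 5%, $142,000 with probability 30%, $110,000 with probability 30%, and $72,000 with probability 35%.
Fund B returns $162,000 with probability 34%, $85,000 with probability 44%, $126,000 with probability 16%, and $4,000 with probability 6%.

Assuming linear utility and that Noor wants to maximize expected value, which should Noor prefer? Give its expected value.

Fund B ($112,880)

Fund A = 0.05 × 28000 + 0.3 × 142000 + 0.3 × 110000 + 0.35 × 72000 = 1400 + 42600 + 33000 + 25200 = 102200
Fund B = 0.34 × 162000 + 0.44 × 85000 + 0.16 × 126000 + 0.06 × 4000 = 55080 + 37400 + 20160 + 240 = 112880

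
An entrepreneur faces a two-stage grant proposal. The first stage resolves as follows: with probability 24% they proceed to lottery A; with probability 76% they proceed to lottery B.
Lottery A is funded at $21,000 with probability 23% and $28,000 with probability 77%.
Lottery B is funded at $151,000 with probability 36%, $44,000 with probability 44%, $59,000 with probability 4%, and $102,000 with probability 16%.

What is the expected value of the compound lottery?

EV(A) = 0.23 × 21000 + 0.77 × 28000 = 4830 + 21560 = 26390
EV(B) = 0.36 × 151000 + 0.44 × 44000 + 0.04 × 59000 + 0.16 × 102000 = 54360 + 19360 + 2360 + 16320 = 92400
Overall = 0.24 × 26390 + 0.76 × 92400 = 6333.6 + 70224 = 76557.6

$76,557.60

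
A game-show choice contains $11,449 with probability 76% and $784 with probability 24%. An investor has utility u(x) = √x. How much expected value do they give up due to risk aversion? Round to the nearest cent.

E[u] = 0.76·√11449 + 0.24·√784 = 0.76·107 + 0.24·28 = 88.04
CE = (88.04)² = 7751.0416
Risk premium = EV − CE = 8889.4 − 7751.0416 = 1138.3584

$1,138.36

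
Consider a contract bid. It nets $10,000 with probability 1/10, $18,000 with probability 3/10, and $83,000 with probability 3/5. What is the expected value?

$56,200

EV = 1/10 × 10000 + 3/10 × 18000 + 3/5 × 83000 = 1000 + 5400 + 49800 = 56200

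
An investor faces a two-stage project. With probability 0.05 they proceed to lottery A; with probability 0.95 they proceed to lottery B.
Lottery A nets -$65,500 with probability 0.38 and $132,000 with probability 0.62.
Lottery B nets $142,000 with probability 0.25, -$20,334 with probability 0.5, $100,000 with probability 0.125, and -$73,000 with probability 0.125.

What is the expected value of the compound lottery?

EV(A) = 0.38 × (-65500) + 0.62 × 132000 = -24890 + 81840 = 56950
EV(B) = 0.25 × 142000 + 0.5 × (-20334) + 0.125 × 100000 + 0.125 × (-73000) = 35500 − 10167 + 12500 − 9125 = 28708
Overall = 0.05 × 56950 + 0.95 × 28708 = 2847.5 + 27272.6 = 30120.1

$30,120.10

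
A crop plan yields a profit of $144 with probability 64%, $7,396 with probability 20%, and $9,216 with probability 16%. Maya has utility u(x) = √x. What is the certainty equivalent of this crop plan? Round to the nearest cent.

E[u] = 0.64·√144 + 0.2·√7396 + 0.16·√9216 = 0.64·12 + 0.2·86 + 0.16·96 = 40.24
CE = (40.24)² = 1619.2576

$1,619.26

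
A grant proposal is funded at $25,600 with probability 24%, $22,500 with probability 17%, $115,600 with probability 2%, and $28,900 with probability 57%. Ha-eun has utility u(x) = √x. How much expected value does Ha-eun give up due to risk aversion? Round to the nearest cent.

E[u] = 0.24·√25600 + 0.17·√22500 + 0.02·√115600 + 0.57·√28900 = 0.24·160 + 0.17·150 + 0.02·340 + 0.57·170 = 167.6
CE = (167.6)² = 28089.76
Risk premium = EV − CE = 28754 − 28089.76 = 664.24

$664.24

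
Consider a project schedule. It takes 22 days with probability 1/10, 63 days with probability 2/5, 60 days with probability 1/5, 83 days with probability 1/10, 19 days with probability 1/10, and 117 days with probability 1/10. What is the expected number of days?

61.3 days

EV = 1/10 × 22 + 2/5 × 63 + 1/5 × 60 + 1/10 × 83 + 1/10 × 19 + 1/10 × 117 = 2.2 + 25.2 + 12 + 8.3 + 1.9 + 11.7 = 61.3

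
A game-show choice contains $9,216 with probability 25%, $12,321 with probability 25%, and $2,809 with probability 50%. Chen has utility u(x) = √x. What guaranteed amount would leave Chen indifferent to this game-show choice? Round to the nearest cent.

E[u] = 0.25·√9216 + 0.25·√12321 + 0.5·√2809 = 0.25·96 + 0.25·111 + 0.5·53 = 78.25
CE = (78.25)² = 6123.0625

$6,123.06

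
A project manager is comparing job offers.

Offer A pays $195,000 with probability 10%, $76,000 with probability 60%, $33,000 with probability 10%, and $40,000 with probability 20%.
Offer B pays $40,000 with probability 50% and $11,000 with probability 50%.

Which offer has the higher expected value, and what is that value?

Offer A = 0.1 × 195000 + 0.6 × 76000 + 0.1 × 33000 + 0.2 × 40000 = 19500 + 45600 + 3300 + 8000 = 76400
Offer B = 0.5 × 40000 + 0.5 × 11000 = 20000 + 5500 = 25500

Offer A ($76,400)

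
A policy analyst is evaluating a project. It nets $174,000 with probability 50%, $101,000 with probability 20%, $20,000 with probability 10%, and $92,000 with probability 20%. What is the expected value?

$127,600

EV = 0.5 × 174000 + 0.2 × 101000 + 0.1 × 20000 + 0.2 × 92000 = 87000 + 20200 + 2000 + 18400 = 127600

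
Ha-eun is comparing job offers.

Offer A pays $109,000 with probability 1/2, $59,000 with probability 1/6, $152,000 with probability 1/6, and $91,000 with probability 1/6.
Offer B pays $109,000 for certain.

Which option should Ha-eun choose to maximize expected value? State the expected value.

Offer B ($109,000)

Offer A = 1/2 × 109000 + 1/6 × 59000 + 1/6 × 152000 + 1/6 × 91000 = 54500 + 9833.3333 + 25333.3333 + 15166.6667 = 104833.3333
Offer B: 109000 (certain)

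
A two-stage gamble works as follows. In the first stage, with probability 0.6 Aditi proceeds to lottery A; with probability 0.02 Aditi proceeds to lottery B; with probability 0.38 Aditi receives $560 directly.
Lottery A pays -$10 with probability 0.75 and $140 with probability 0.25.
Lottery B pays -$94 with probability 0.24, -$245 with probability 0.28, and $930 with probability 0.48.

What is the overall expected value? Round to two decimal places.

$236.40

EV(A) = 0.75 × (-10) + 0.25 × 140 = -7.5 + 35 = 27.5
EV(B) = 0.24 × (-94) + 0.28 × (-245) + 0.48 × 930 = -22.56 − 68.6 + 446.4 = 355.24
Branch C: 560 (certain)
Overall = 0.6 × 27.5 + 0.02 × 355.24 + 0.38 × 560 = 16.5 + 7.1048 + 212.8 = 236.4048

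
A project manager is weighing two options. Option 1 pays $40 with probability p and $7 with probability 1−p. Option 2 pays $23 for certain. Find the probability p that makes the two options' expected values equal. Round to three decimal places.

p·40 + (1−p)·7 = 23
33p + 7 = 23
p = (23 − 7) / 33

p = 0.485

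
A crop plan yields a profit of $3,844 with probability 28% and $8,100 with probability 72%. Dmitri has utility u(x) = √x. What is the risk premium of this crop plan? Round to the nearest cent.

$158.05

E[u] = 0.28·√3844 + 0.72·√8100 = 0.28·62 + 0.72·90 = 82.16
CE = (82.16)² = 6750.2656
Risk premium = EV − CE = 6908.32 − 6750.2656 = 158.0544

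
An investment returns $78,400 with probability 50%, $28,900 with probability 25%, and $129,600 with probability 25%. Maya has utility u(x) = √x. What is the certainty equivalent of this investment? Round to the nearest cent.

$74,256.25

E[u] = 0.5·√78400 + 0.25·√28900 + 0.25·√129600 = 0.5·280 + 0.25·170 + 0.25·360 = 272.5
CE = (272.5)² = 74256.25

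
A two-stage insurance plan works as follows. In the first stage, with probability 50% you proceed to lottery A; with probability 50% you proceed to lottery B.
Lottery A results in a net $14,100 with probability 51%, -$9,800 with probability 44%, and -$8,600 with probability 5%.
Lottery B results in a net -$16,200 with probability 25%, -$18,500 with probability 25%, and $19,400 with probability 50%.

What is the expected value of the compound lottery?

$1,737

EV(A) = 0.51 × 14100 + 0.44 × (-9800) + 0.05 × (-8600) = 7191 − 4312 − 430 = 2449
EV(B) = 0.25 × (-16200) + 0.25 × (-18500) + 0.5 × 19400 = -4050 − 4625 + 9700 = 1025
Overall = 0.5 × 2449 + 0.5 × 1025 = 1224.5 + 512.5 = 1737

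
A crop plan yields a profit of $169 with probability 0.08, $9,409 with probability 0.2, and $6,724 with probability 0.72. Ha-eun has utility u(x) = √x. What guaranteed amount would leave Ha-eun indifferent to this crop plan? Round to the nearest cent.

$6,317.07

E[u] = 0.08·√169 + 0.2·√9409 + 0.72·√6724 = 0.08·13 + 0.2·97 + 0.72·82 = 79.48
CE = (79.48)² = 6317.0704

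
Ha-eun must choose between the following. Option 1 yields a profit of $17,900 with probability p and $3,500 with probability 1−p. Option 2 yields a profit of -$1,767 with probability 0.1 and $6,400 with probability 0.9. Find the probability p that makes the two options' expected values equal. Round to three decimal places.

p = 0.145

EV(Option 2) = 0.1 × (-1767) + 0.9 × 6400 = -176.7 + 5760 = 5583.3
p·17900 + (1−p)·3500 = 5583.3
14400p + 3500 = 5583.3
p = (5583.3 − 3500) / 14400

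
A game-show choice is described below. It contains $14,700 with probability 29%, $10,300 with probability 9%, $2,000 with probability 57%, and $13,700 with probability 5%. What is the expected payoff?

EV = 0.29 × 14700 + 0.09 × 10300 + 0.57 × 2000 + 0.05 × 13700 = 4263 + 927 + 1140 + 685 = 7015

$7,015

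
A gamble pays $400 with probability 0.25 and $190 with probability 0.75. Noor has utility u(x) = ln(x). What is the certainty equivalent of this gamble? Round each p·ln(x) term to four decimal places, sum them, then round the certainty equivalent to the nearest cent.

E[u] = 0.25·ln(400) + 0.75·ln(190) = 1.4979 + 3.9353 = 5.4332
CE = e^5.4332 ≈ 228.88

$228.88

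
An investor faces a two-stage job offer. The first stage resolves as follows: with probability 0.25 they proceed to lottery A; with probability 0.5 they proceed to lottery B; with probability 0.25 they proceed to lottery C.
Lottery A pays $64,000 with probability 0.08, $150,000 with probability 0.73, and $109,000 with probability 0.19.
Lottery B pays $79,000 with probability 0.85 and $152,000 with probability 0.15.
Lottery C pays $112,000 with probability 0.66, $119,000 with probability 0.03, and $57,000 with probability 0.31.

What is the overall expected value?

EV(A) = 0.08 × 64000 + 0.73 × 150000 + 0.19 × 109000 = 5120 + 109500 + 20710 = 135330
EV(B) = 0.85 × 79000 + 0.15 × 152000 = 67150 + 22800 = 89950
EV(C) = 0.66 × 112000 + 0.03 × 119000 + 0.31 × 57000 = 73920 + 3570 + 17670 = 95160
Overall = 0.25 × 135330 + 0.5 × 89950 + 0.25 × 95160 = 33832.5 + 44975 + 23790 = 102597.5

$102,597.50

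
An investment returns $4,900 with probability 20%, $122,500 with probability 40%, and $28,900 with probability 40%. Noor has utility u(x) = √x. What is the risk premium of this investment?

$12,256

E[u] = 0.2·√4900 + 0.4·√122500 + 0.4·√28900 = 0.2·70 + 0.4·350 + 0.4·170 = 222
CE = (222)² = 49284
Risk premium = EV − CE = 61540 − 49284 = 12256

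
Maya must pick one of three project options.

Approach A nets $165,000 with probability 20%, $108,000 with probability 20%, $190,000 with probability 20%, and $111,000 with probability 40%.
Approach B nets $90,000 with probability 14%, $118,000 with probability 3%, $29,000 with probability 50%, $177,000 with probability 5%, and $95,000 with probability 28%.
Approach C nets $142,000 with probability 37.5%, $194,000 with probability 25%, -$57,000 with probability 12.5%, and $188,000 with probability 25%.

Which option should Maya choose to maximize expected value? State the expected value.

Approach C ($141,625)

Approach A = 0.2 × 165000 + 0.2 × 108000 + 0.2 × 190000 + 0.4 × 111000 = 33000 + 21600 + 38000 + 44400 = 137000
Approach B = 0.14 × 90000 + 0.03 × 118000 + 0.5 × 29000 + 0.05 × 177000 + 0.28 × 95000 = 12600 + 3540 + 14500 + 8850 + 26600 = 66090
Approach C = 0.375 × 142000 + 0.25 × 194000 + 0.125 × (-57000) + 0.25 × 188000 = 53250 + 48500 − 7125 + 47000 = 141625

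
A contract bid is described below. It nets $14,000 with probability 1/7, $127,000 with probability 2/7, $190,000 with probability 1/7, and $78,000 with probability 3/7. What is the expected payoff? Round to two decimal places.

$98,857.14

EV = 1/7 × 14000 + 2/7 × 127000 + 1/7 × 190000 + 3/7 × 78000 = 2000 + 36285.7143 + 27142.8571 + 33428.5714 = 98857.1429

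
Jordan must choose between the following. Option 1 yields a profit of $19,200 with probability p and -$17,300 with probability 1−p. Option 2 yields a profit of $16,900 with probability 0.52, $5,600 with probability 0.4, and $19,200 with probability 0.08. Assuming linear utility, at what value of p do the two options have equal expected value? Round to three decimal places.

EV(Option 2) = 0.52 × 16900 + 0.4 × 5600 + 0.08 × 19200 = 8788 + 2240 + 1536 = 12564
p·19200 + (1−p)·(-17300) = 12564
36500p − 17300 = 12564
p = (12564 + 17300) / 36500

p = 0.818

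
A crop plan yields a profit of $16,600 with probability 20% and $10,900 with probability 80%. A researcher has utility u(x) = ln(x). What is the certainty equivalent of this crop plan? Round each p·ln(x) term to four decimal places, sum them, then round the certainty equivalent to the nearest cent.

E[u] = 0.2·ln(16600) + 0.8·ln(10900) = 1.9434 + 7.4372 = 9.3806
CE = e^9.3806 ≈ 11856.13

$11,856.13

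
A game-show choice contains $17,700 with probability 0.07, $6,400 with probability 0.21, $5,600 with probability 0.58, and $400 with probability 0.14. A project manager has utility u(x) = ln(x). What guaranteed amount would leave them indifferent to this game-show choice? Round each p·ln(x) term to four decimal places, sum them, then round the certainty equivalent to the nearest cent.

E[u] = 0.07·ln(17700) + 0.21·ln(6400) + 0.58·ln(5600) + 0.14·ln(400) = 0.6847 + 1.8405 + 5.0057 + 0.8388 = 8.3697
CE = e^8.3697 ≈ 4314.34

$4,314.34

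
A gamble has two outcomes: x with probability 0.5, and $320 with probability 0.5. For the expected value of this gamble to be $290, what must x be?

0.5·x + 0.5·320 = 290
0.5·x = 290 − 160 = 130
x = 130 / 0.5 = 260

x = $260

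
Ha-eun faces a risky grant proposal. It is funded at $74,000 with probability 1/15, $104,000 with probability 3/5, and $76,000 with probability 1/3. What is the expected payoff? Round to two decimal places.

EV = 1/15 × 74000 + 3/5 × 104000 + 1/3 × 76000 = 4933.3333 + 62400 + 25333.3333 = 92666.6667

$92,666.67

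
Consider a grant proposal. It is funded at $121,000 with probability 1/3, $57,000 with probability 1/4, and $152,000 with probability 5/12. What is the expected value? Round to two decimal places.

EV = 1/3 × 121000 + 1/4 × 57000 + 5/12 × 152000 = 40333.3333 + 14250 + 63333.3333 = 117916.6667

$117,916.67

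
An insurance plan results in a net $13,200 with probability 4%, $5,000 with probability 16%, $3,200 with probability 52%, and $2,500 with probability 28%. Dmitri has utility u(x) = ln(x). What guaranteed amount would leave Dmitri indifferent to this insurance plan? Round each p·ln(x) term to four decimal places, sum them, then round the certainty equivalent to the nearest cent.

E[u] = 0.04·ln(13200) + 0.16·ln(5000) + 0.52·ln(3200) + 0.28·ln(2500) = 0.3795 + 1.3628 + 4.1969 + 2.1907 = 8.1299
CE = e^8.1299 ≈ 3394.46

$3,394.46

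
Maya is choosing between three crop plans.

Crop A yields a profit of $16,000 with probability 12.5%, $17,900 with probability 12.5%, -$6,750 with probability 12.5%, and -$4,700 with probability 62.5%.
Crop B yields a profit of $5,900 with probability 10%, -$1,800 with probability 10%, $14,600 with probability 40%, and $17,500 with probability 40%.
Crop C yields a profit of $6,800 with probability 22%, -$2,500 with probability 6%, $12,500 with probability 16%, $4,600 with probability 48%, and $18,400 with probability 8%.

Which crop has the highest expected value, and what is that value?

Crop B ($13,250)

Crop A = 0.125 × 16000 + 0.125 × 17900 + 0.125 × (-6750) + 0.625 × (-4700) = 2000 + 2237.5 − 843.75 − 2937.5 = 456.25
Crop B = 0.1 × 5900 + 0.1 × (-1800) + 0.4 × 14600 + 0.4 × 17500 = 590 − 180 + 5840 + 7000 = 13250
Crop C = 0.22 × 6800 + 0.06 × (-2500) + 0.16 × 12500 + 0.48 × 4600 + 0.08 × 18400 = 1496 − 150 + 2000 + 2208 + 1472 = 7026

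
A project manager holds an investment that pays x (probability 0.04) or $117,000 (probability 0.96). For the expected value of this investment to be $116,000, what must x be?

x = $92,000

0.04·x + 0.96·117000 = 116000
0.04·x = 116000 − 112320 = 3680
x = 3680 / 0.04 = 92000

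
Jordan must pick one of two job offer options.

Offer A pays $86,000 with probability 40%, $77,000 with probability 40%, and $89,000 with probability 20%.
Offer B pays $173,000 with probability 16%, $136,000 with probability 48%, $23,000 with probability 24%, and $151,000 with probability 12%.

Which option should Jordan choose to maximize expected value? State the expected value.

Offer A = 0.4 × 86000 + 0.4 × 77000 + 0.2 × 89000 = 34400 + 30800 + 17800 = 83000
Offer B = 0.16 × 173000 + 0.48 × 136000 + 0.24 × 23000 + 0.12 × 151000 = 27680 + 65280 + 5520 + 18120 = 116600

Offer B ($116,600)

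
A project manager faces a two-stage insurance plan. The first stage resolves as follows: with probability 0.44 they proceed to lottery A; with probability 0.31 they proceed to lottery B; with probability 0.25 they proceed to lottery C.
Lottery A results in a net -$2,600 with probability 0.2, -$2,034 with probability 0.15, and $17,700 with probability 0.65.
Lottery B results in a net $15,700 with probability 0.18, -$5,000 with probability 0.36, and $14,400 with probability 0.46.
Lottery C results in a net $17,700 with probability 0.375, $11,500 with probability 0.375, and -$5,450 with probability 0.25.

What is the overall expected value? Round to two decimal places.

EV(A) = 0.2 × (-2600) + 0.15 × (-2034) + 0.65 × 17700 = -520 − 305.1 + 11505 = 10679.9
EV(B) = 0.18 × 15700 + 0.36 × (-5000) + 0.46 × 14400 = 2826 − 1800 + 6624 = 7650
EV(C) = 0.375 × 17700 + 0.375 × 11500 + 0.25 × (-5450) = 6637.5 + 4312.5 − 1362.5 = 9587.5
Overall = 0.44 × 10679.9 + 0.31 × 7650 + 0.25 × 9587.5 = 4699.156 + 2371.5 + 2396.875 = 9467.531

$9,467.53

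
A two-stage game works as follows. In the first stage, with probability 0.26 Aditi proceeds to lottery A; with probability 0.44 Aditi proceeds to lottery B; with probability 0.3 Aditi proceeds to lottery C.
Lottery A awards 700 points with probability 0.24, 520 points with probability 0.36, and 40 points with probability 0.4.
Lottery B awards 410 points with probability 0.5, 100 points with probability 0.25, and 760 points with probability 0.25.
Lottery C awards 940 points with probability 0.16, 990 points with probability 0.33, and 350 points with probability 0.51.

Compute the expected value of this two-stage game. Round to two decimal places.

EV(A) = 0.24 × 700 + 0.36 × 520 + 0.4 × 40 = 168 + 187.2 + 16 = 371.2
EV(B) = 0.5 × 410 + 0.25 × 100 + 0.25 × 760 = 205 + 25 + 190 = 420
EV(C) = 0.16 × 940 + 0.33 × 990 + 0.51 × 350 = 150.4 + 326.7 + 178.5 = 655.6
Overall = 0.26 × 371.2 + 0.44 × 420 + 0.3 × 655.6 = 96.512 + 184.8 + 196.68 = 477.992

477.99 points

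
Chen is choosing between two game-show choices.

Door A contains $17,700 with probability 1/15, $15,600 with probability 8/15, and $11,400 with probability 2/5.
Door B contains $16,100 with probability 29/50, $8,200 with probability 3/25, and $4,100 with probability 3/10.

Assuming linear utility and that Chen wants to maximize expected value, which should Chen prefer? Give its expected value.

Door A = 1/15 × 17700 + 8/15 × 15600 + 2/5 × 11400 = 1180 + 8320 + 4560 = 14060
Door B = 29/50 × 16100 + 3/25 × 8200 + 3/10 × 4100 = 9338 + 984 + 1230 = 11552

Door A ($14,060)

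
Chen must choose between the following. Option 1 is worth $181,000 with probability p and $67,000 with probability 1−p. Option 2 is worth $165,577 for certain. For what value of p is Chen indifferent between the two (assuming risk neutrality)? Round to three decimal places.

p = 0.865

p·181000 + (1−p)·67000 = 165577
114000p + 67000 = 165577
p = (165577 − 67000) / 114000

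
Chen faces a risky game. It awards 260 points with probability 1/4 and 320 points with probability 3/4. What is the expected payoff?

EV = 1/4 × 260 + 3/4 × 320 = 65 + 240 = 305

305 points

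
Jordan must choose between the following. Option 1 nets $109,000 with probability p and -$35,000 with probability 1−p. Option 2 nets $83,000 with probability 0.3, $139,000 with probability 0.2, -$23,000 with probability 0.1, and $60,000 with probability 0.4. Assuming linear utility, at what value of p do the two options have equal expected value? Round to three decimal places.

p = 0.760

EV(Option 2) = 0.3 × 83000 + 0.2 × 139000 + 0.1 × (-23000) + 0.4 × 60000 = 24900 + 27800 − 2300 + 24000 = 74400
p·109000 + (1−p)·(-35000) = 74400
144000p − 35000 = 74400
p = (74400 + 35000) / 144000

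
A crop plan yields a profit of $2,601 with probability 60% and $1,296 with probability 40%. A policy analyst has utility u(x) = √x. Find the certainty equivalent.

$2,025

E[u] = 0.6·√2601 + 0.4·√1296 = 0.6·51 + 0.4·36 = 45
CE = (45)² = 2025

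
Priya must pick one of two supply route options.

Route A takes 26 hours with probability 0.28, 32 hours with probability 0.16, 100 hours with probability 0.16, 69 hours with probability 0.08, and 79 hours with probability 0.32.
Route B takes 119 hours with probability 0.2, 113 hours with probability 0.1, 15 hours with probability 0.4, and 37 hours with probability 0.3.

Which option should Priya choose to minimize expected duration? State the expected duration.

Route A = 0.28 × 26 + 0.16 × 32 + 0.16 × 100 + 0.08 × 69 + 0.32 × 79 = 7.28 + 5.12 + 16 + 5.52 + 25.28 = 59.2
Route B = 0.2 × 119 + 0.1 × 113 + 0.4 × 15 + 0.3 × 37 = 23.8 + 11.3 + 6 + 11.1 = 52.2

Route B (52.2 hours)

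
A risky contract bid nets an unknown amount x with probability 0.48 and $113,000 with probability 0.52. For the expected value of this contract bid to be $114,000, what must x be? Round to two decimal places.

0.48·x + 0.52·113000 = 114000
0.48·x = 114000 − 58760 = 55240
x = 55240 / 0.48 = 115083.3333

x = $115,083.33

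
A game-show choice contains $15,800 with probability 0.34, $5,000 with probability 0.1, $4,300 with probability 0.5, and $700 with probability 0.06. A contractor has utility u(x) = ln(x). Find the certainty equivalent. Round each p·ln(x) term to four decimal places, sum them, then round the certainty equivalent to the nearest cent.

$6,093.63

E[u] = 0.34·ln(15800) + 0.1·ln(5000) + 0.5·ln(4300) + 0.06·ln(700) = 3.2870 + 0.8517 + 4.1832 + 0.3931 = 8.7150
CE = e^8.7150 ≈ 6093.63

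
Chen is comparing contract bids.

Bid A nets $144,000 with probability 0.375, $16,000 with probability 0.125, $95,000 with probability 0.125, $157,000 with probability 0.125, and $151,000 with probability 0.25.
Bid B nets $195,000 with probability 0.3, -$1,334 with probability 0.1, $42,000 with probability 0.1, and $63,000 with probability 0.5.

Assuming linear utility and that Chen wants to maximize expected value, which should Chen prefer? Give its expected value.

Bid A ($125,250)

Bid A = 0.375 × 144000 + 0.125 × 16000 + 0.125 × 95000 + 0.125 × 157000 + 0.25 × 151000 = 54000 + 2000 + 11875 + 19625 + 37750 = 125250
Bid B = 0.3 × 195000 + 0.1 × (-1334) + 0.1 × 42000 + 0.5 × 63000 = 58500 − 133.4 + 4200 + 31500 = 94066.6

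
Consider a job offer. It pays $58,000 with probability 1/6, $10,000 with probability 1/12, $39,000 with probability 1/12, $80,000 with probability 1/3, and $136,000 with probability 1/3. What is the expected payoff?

$85,750

EV = 1/6 × 58000 + 1/12 × 10000 + 1/12 × 39000 + 1/3 × 80000 + 1/3 × 136000 = 9666.6667 + 833.3333 + 3250 + 26666.6667 + 45333.3333 = 85750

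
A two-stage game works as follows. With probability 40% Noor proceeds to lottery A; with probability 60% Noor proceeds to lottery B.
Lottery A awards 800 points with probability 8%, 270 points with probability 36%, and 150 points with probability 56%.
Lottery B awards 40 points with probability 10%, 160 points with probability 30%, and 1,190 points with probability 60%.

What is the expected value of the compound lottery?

557.68 points

EV(A) = 0.08 × 800 + 0.36 × 270 + 0.56 × 150 = 64 + 97.2 + 84 = 245.2
EV(B) = 0.1 × 40 + 0.3 × 160 + 0.6 × 1190 = 4 + 48 + 714 = 766
Overall = 0.4 × 245.2 + 0.6 × 766 = 98.08 + 459.6 = 557.68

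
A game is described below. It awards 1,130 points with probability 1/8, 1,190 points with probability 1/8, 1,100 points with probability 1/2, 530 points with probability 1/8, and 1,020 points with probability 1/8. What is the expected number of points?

EV = 1/8 × 1130 + 1/8 × 1190 + 1/2 × 1100 + 1/8 × 530 + 1/8 × 1020 = 141.25 + 148.75 + 550 + 66.25 + 127.5 = 1033.75

1033.75 points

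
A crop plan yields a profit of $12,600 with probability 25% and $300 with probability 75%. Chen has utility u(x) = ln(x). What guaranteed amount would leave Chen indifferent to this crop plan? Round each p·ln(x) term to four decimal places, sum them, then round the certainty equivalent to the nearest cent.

E[u] = 0.25·ln(12600) + 0.75·ln(300) = 2.3604 + 4.2778 = 6.6382
CE = e^6.6382 ≈ 763.72

$763.72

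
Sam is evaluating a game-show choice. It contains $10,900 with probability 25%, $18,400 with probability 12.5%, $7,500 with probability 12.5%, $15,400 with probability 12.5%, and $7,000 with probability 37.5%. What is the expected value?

$10,512.50

EV = 0.25 × 10900 + 0.125 × 18400 + 0.125 × 7500 + 0.125 × 15400 + 0.375 × 7000 = 2725 + 2300 + 937.5 + 1925 + 2625 = 10512.5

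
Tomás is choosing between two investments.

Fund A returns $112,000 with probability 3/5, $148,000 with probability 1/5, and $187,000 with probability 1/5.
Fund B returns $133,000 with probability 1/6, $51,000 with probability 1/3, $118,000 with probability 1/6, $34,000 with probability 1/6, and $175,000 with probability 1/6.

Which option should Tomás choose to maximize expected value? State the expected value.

Fund A ($134,200)

Fund A = 3/5 × 112000 + 1/5 × 148000 + 1/5 × 187000 = 67200 + 29600 + 37400 = 134200
Fund B = 1/6 × 133000 + 1/3 × 51000 + 1/6 × 118000 + 1/6 × 34000 + 1/6 × 175000 = 22166.6667 + 17000 + 19666.6667 + 5666.6667 + 29166.6667 = 93666.6667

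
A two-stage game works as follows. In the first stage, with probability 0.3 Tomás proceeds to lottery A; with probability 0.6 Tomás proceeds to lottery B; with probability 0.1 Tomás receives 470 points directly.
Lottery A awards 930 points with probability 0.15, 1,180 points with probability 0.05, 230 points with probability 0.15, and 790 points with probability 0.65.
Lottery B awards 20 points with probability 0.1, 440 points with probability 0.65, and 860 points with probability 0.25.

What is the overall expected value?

EV(A) = 0.15 × 930 + 0.05 × 1180 + 0.15 × 230 + 0.65 × 790 = 139.5 + 59 + 34.5 + 513.5 = 746.5
EV(B) = 0.1 × 20 + 0.65 × 440 + 0.25 × 860 = 2 + 286 + 215 = 503
Branch C: 470 (certain)
Overall = 0.3 × 746.5 + 0.6 × 503 + 0.1 × 470 = 223.95 + 301.8 + 47 = 572.75

572.75 points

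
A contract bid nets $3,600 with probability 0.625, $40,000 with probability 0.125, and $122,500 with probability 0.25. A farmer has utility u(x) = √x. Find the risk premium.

$15,375

E[u] = 0.625·√3600 + 0.125·√40000 + 0.25·√122500 = 0.625·60 + 0.125·200 + 0.25·350 = 150
CE = (150)² = 22500
Risk premium = EV − CE = 37875 − 22500 = 15375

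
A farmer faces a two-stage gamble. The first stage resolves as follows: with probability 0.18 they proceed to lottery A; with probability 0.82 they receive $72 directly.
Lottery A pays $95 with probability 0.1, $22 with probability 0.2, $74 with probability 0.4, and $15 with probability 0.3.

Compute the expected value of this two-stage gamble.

EV(A) = 0.1 × 95 + 0.2 × 22 + 0.4 × 74 + 0.3 × 15 = 9.5 + 4.4 + 29.6 + 4.5 = 48
Branch B: 72 (certain)
Overall = 0.18 × 48 + 0.82 × 72 = 8.64 + 59.04 = 67.68

$67.68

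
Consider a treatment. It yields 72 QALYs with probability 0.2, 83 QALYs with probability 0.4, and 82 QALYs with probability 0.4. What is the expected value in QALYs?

EV = 0.2 × 72 + 0.4 × 83 + 0.4 × 82 = 14.4 + 33.2 + 32.8 = 80.4

80.4 QALYs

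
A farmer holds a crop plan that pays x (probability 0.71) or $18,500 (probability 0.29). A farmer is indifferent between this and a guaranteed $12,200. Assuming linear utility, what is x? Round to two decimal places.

0.71·x + 0.29·18500 = 12200
0.71·x = 12200 − 5365 = 6835
x = 6835 / 0.71 = 9626.7606

x = $9,626.76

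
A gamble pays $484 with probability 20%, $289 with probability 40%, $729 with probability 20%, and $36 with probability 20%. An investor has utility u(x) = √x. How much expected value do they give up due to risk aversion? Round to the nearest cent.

$48.56

E[u] = 0.2·√484 + 0.4·√289 + 0.2·√729 + 0.2·√36 = 0.2·22 + 0.4·17 + 0.2·27 + 0.2·6 = 17.8
CE = (17.8)² = 316.84
Risk premium = EV − CE = 365.4 − 316.84 = 48.56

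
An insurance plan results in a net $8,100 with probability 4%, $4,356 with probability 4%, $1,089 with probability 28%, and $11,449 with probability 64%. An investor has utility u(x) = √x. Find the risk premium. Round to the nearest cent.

E[u] = 0.04·√8100 + 0.04·√4356 + 0.28·√1089 + 0.64·√11449 = 0.04·90 + 0.04·66 + 0.28·33 + 0.64·107 = 83.96
CE = (83.96)² = 7049.2816
Risk premium = EV − CE = 8130.52 − 7049.2816 = 1081.2384

$1,081.24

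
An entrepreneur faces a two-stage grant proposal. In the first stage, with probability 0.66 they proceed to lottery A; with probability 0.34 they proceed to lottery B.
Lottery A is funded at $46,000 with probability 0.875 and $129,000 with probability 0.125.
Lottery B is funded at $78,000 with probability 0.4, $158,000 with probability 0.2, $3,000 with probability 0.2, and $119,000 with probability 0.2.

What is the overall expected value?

$66,855.50

EV(A) = 0.875 × 46000 + 0.125 × 129000 = 40250 + 16125 = 56375
EV(B) = 0.4 × 78000 + 0.2 × 158000 + 0.2 × 3000 + 0.2 × 119000 = 31200 + 31600 + 600 + 23800 = 87200
Overall = 0.66 × 56375 + 0.34 × 87200 = 37207.5 + 29648 = 66855.5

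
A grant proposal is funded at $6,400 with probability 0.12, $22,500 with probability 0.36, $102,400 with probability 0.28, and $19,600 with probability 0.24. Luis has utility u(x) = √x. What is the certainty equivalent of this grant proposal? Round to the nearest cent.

$34,894.24

E[u] = 0.12·√6400 + 0.36·√22500 + 0.28·√102400 + 0.24·√19600 = 0.12·80 + 0.36·150 + 0.28·320 + 0.24·140 = 186.8
CE = (186.8)² = 34894.24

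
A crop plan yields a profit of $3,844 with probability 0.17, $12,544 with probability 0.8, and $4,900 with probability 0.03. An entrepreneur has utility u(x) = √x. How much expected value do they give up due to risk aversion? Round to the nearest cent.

$382.66

E[u] = 0.17·√3844 + 0.8·√12544 + 0.03·√4900 = 0.17·62 + 0.8·112 + 0.03·70 = 102.24
CE = (102.24)² = 10453.0176
Risk premium = EV − CE = 10835.68 − 10453.0176 = 382.6624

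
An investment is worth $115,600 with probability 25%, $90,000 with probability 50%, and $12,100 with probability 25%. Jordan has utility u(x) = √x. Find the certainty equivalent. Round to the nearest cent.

E[u] = 0.25·√115600 + 0.5·√90000 + 0.25·√12100 = 0.25·340 + 0.5·300 + 0.25·110 = 262.5
CE = (262.5)² = 68906.25

$68,906.25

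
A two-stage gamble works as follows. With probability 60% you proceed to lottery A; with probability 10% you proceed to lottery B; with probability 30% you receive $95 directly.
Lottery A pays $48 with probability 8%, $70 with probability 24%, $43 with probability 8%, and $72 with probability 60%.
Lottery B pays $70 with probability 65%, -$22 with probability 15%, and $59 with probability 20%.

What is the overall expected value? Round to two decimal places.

EV(A) = 0.08 × 48 + 0.24 × 70 + 0.08 × 43 + 0.6 × 72 = 3.84 + 16.8 + 3.44 + 43.2 = 67.28
EV(B) = 0.65 × 70 + 0.15 × (-22) + 0.2 × 59 = 45.5 − 3.3 + 11.8 = 54
Branch C: 95 (certain)
Overall = 0.6 × 67.28 + 0.1 × 54 + 0.3 × 95 = 40.368 + 5.4 + 28.5 = 74.268

$74.27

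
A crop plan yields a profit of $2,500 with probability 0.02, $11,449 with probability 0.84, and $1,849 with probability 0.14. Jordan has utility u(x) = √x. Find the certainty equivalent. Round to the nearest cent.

$9,389.61

E[u] = 0.02·√2500 + 0.84·√11449 + 0.14·√1849 = 0.02·50 + 0.84·107 + 0.14·43 = 96.9
CE = (96.9)² = 9389.61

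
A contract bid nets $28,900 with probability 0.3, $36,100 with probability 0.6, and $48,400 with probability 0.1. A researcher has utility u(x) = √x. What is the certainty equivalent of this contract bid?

E[u] = 0.3·√28900 + 0.6·√36100 + 0.1·√48400 = 0.3·170 + 0.6·190 + 0.1·220 = 187
CE = (187)² = 34969

$34,969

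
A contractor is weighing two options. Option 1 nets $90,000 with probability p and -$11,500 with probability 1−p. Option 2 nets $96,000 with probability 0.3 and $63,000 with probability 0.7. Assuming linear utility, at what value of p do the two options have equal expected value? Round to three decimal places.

EV(Option 2) = 0.3 × 96000 + 0.7 × 63000 = 28800 + 44100 = 72900
p·90000 + (1−p)·(-11500) = 72900
101500p − 11500 = 72900
p = (72900 + 11500) / 101500

p = 0.832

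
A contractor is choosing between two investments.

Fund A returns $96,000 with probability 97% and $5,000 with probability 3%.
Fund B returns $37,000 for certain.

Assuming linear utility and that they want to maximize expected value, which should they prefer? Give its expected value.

Fund A = 0.97 × 96000 + 0.03 × 5000 = 93120 + 150 = 93270
Fund B: 37000 (certain)

Fund A ($93,270)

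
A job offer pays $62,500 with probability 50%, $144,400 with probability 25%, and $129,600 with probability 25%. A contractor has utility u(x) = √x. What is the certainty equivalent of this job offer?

E[u] = 0.5·√62500 + 0.25·√144400 + 0.25·√129600 = 0.5·250 + 0.25·380 + 0.25·360 = 310
CE = (310)² = 96100

$96,100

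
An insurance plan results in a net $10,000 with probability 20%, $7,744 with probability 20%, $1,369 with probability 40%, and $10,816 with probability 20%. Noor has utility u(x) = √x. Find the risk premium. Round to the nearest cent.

E[u] = 0.2·√10000 + 0.2·√7744 + 0.4·√1369 + 0.2·√10816 = 0.2·100 + 0.2·88 + 0.4·37 + 0.2·104 = 73.2
CE = (73.2)² = 5358.24
Risk premium = EV − CE = 6259.6 − 5358.24 = 901.36

$901.36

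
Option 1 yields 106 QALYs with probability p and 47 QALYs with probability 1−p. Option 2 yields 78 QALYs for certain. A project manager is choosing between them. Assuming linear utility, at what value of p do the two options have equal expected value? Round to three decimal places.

p·106 + (1−p)·47 = 78
59p + 47 = 78
p = (78 − 47) / 59

p = 0.525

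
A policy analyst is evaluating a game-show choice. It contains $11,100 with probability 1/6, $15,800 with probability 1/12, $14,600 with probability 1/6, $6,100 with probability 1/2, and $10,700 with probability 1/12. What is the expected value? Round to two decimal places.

$9,541.67

EV = 1/6 × 11100 + 1/12 × 15800 + 1/6 × 14600 + 1/2 × 6100 + 1/12 × 10700 = 1850 + 1316.6667 + 2433.3333 + 3050 + 891.6667 = 9541.6667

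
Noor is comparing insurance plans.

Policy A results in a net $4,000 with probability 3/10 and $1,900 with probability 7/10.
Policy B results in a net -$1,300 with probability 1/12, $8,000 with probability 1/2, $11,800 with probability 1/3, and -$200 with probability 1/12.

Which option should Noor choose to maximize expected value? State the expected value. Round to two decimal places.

Policy B ($7,808.33)

Policy A = 3/10 × 4000 + 7/10 × 1900 = 1200 + 1330 = 2530
Policy B = 1/12 × (-1300) + 1/2 × 8000 + 1/3 × 11800 + 1/12 × (-200) = -108.3333 + 4000 + 3933.3333 − 16.6667 = 7808.3333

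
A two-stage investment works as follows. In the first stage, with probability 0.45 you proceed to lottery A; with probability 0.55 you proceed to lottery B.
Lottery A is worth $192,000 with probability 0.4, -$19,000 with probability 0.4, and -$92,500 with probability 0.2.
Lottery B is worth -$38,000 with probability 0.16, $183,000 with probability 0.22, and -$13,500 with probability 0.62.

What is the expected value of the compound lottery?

EV(A) = 0.4 × 192000 + 0.4 × (-19000) + 0.2 × (-92500) = 76800 − 7600 − 18500 = 50700
EV(B) = 0.16 × (-38000) + 0.22 × 183000 + 0.62 × (-13500) = -6080 + 40260 − 8370 = 25810
Overall = 0.45 × 50700 + 0.55 × 25810 = 22815 + 14195.5 = 37010.5

$37,010.50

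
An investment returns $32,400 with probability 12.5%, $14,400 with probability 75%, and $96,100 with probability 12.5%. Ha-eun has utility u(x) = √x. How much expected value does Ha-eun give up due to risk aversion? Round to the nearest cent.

$3,985.94

E[u] = 0.125·√32400 + 0.75·√14400 + 0.125·√96100 = 0.125·180 + 0.75·120 + 0.125·310 = 151.25
CE = (151.25)² = 22876.5625
Risk premium = EV − CE = 26862.5 − 22876.5625 = 3985.9375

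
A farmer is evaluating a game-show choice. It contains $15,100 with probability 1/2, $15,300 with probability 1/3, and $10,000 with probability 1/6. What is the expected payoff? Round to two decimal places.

$14,316.67

EV = 1/2 × 15100 + 1/3 × 15300 + 1/6 × 10000 = 7550 + 5100 + 1666.6667 = 14316.6667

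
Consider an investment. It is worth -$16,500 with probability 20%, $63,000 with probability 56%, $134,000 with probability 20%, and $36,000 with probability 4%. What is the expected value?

EV = 0.2 × (-16500) + 0.56 × 63000 + 0.2 × 134000 + 0.04 × 36000 = -3300 + 35280 + 26800 + 1440 = 60220

$60,220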